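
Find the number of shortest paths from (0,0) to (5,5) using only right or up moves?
252

Choose 5 rights from 10 moves: C(10,5) = 252.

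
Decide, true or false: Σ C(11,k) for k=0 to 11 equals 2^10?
False

Solution: Binomial theorem: Σ C(11,k) = (1+1)^11 = 2^11 = 2,048; RHS 2^10 = 1,024.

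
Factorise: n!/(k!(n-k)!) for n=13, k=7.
C(13,7) = 1,716

This is the binomial coefficient C(13,7) = 1,716.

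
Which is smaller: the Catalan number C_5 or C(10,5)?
C_5

Explanation: C_5 = C(10,5)/(5+1) = 252/6 = 42; C(10,5) = 252.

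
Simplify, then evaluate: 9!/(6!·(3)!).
84

Solution: This is C(9,6) = 84.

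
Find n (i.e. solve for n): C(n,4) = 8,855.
23

C(n,4) = n(n−1)(n−2)(n−3)/4! is increasing in n, and n(n−1)(n−2)(n−3) = 4!·8,855 = 212,520 ≈ (n−1.5)^4 gives n ≈ 23.0. Check: C(21,4) = 5,985, C(22,4) = 7,315, C(23,4) = 8,855 ✓. So n = 23.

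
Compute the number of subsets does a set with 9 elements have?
512

Reasoning: Each element can be included or excluded: 2^9 = 512.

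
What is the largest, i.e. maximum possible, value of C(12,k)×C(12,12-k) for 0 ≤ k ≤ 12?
853,776

Solution: C(12,k)·C(12,12-k) = C(12,k)², maximised at the centre k = 6: C(12,6)² = 853,776.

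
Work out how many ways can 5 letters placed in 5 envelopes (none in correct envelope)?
Using D(n) = (n-1)[D(n-1) + D(n-2)]:
D(5) = (5-1) × [D(4) + D(3)]
      = 4 × [9 + 2]
      = 4 × 11
      = 44

Answer: 44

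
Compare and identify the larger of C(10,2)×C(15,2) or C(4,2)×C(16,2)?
C(10,2)×C(15,2)

Reasoning: C(10,2)×C(15,2)=4,725, C(4,2)×C(16,2)=720.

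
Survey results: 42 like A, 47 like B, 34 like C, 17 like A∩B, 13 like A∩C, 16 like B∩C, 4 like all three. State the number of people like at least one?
81
|A∪B∪C| = 42+47+34-17-13-16+4 = 81.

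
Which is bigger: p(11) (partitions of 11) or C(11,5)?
C(11,5)

Pentagonal recurrence p(n) = p(n−1) + p(n−2) − p(n−5) − p(n−7) + …: p(11) = p(10) + p(9) − p(6) − p(4) = 42 + 30 − 11 − 5 = 56; C(11,5) = 462.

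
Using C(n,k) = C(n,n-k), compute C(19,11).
C(19,11) = C(19,8) = 75,582.
Final answer: 75,582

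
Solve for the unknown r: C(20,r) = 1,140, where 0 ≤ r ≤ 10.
3

Explanation: C(20,r) is increasing for 0 ≤ r ≤ 10. Stepping up (C(20,r+1) = C(20,r)·(20−r)/(r+1)): C(20,1) = 20, C(20,2) = 190, C(20,3) = 1,140 ✓. So r = 3.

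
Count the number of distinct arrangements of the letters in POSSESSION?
75,600

Explanation: Word has 10 letters (P=1, O=2, S=4, E=1, I=1, N=1). Arrangements: 10!/Π(k!) = 75,600.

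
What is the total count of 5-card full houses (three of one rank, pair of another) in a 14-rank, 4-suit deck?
4,368

Triple rank: 14. Triple suits: C(4,3)=4. Pair rank: 13. Pair suits: C(4,2)=6. Total: 4,368.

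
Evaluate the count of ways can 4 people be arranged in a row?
24

Arrangements of 4 distinct objects: 4! = 24.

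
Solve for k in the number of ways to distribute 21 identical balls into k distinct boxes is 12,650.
5
Stars and bars: the count is C(21+k−1, k−1), increasing in k. k=3: C(23,2) = 253, k=4: C(24,3) = 2,024, k=5: C(25,4) = 12,650 ✓. So k = 5.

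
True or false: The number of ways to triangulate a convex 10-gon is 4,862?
False

Working:
Triangulations of a convex 10-gon are counted by the Catalan number C_8: C_8 = C(16,8)/(8+1) = 12,870/9 = 1,430.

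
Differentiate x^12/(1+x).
Quotient rule: [12x^{11}(1+x) - x^12]/(1+x)².

Answer: (12x^11(1+x) - x^12)/(1+x)²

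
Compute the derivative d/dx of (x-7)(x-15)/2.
(2x - 22)/2

Working:
d/dx[(x-7)(x-15)] = (x-15) + (x-7) = 2x - 22. Dividing by 2 gives (2x - 22)/2.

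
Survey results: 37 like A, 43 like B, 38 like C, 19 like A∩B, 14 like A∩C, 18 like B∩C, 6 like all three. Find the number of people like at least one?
73

Reasoning: |A∪B∪C| = 37+43+38-19-14-18+6 = 73.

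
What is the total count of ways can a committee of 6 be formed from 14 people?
3,003
C(14,6) = 14! / (6! × (14-6)!)
         = 14! / (6! × 8!)
         = 3,003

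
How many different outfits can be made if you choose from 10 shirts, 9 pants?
90

Working:
By the multiplication principle: 10 × 9 = 90.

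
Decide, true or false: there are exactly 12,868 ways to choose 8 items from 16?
False

Explanation: C(16,8) = 12,870 ≠ 12868.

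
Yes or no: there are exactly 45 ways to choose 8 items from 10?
Yes

Solution: C(10,8) = 45.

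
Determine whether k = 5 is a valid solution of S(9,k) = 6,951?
Yes

Solution: S(9,5) = 5·S(8,5) + S(8,4) = 5·1,050 + 1,701 = 6,951, which equals 6,951.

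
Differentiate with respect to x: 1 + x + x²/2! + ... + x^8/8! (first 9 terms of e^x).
1 + x + x²/2! + ... + x^7/7!

Explanation: Differentiating term by term gives the first 8 terms of e^x.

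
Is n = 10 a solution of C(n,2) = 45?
Yes

Solution: C(10,2) = 10·9/2! = 90/2 = 45, which equals 45.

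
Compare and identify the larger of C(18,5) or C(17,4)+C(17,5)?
Equal

Working:
By Pascal's identity: C(18,5) = C(17,4)+C(17,5) = 8,568. Equal.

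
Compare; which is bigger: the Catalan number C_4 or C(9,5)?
C(9,5)

Reasoning: C_4 = C(8,4)/(4+1) = 70/5 = 14; C(9,5) = 126.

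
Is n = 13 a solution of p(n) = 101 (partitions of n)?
Yes

Pentagonal recurrence p(n) = p(n−1) + p(n−2) − p(n−5) − p(n−7) + …: p(13) = p(12) + p(11) − p(8) − p(6) + p(1) = 77 + 56 − 22 − 11 + 1 = 101, which equals 101.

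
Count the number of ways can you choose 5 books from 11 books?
C(11,5) = 11! / (5! × (11-5)!)
         = 11! / (5! × 6!)
         = 462
Final answer: 462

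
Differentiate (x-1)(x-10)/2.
(2x - 11)/2

Reasoning: d/dx[(x-1)(x-10)] = (x-10) + (x-1) = 2x - 11. Dividing by 2 gives (2x - 11)/2.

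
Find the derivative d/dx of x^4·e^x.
(4x^3 + x^4)e^x

Explanation: Product rule: d/dx[x^4]·e^x + x^4·d/dx[e^x] = 4x^{3}e^x + x^4e^x.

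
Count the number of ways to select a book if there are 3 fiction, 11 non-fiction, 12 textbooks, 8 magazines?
34

By the addition principle: 3 + 11 + 12 + 8 = 34.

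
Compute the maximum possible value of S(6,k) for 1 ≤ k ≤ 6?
Row S(6,k) for k = 1..6 (via S(n,k) = k·S(n−1,k) + S(n−1,k−1)): 1, 31, 90, 65, 15, 1. The row is unimodal; maximum at k = 3: 90.

Answer: 90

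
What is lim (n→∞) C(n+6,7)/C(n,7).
1
Both numerator and denominator grow as n^7/7! for large n, so the ratio → 1.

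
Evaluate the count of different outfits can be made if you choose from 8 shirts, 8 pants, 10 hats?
640

By the multiplication principle: 8 × 8 × 10 = 640.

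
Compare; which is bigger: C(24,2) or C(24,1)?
C(24,2)=276, C(24,1)=24.

Answer: C(24,2)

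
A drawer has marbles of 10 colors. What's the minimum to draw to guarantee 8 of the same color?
71

Working:
Worst case: 7 of each = 70. One more: 71.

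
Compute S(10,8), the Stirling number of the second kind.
750

Working:
Using the Stirling recurrence: S(n,k) = k·S(n-1,k) + S(n-1,k-1)
S(10,8) = 8·S(9,8) + S(9,7)
         = 8·36 + 462
         = 288 + 462
         = 750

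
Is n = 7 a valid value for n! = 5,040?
7! = 7·6! = 7·720 = 5,040, which equals 5,040.

Answer: Yes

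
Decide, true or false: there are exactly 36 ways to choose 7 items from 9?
True

C(9,7) = 36.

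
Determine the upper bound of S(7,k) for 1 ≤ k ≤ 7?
Row S(7,k) for k = 1..7 (via S(n,k) = k·S(n−1,k) + S(n−1,k−1)): 1, 63, 301, 350, 140, 21, 1. The row is unimodal; maximum at k = 4: 350.

Answer: 350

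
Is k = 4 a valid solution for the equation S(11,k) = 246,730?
No
S(11,4) = 4·S(10,4) + S(10,3) = 4·34,105 + 9,330 = 145,750, which does not equal 246,730.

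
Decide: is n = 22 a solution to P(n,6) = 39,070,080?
No

P(22,6) = 22·21·20·19·18·17 = 53,721,360, which does not equal 39,070,080.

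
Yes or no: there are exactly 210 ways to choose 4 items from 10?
Yes

Reasoning: C(10,4) = 210.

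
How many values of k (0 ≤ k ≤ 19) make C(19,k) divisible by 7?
Checking C(19,k) mod 7 for k = 0..19: divisible at k = 6, 13. That's 2 values.

Answer: 2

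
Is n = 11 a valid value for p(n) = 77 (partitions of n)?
No

Solution: Pentagonal recurrence p(n) = p(n−1) + p(n−2) − p(n−5) − p(n−7) + …: p(11) = p(10) + p(9) − p(6) − p(4) = 42 + 30 − 11 − 5 = 56, which does not equal 77.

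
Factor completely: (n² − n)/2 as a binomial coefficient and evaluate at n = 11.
C(n,2); C(11,2) = 55

(n² − n)/2 = n(n−1)/2 = C(n,2). At n = 11: C(11,2) = 55.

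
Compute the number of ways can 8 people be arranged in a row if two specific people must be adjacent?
10,080

Working:
Treat pair as unit: (8-1)! arrangements × 2 internal orders = 10,080.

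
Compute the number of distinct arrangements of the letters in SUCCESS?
Word has 7 letters (S=3, U=1, C=2, E=1). Arrangements: 7!/Π(k!) = 420.
Final answer: 420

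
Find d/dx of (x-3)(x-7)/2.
d/dx[(x-3)(x-7)] = (x-7) + (x-3) = 2x - 10. Dividing by 2 gives (2x - 10)/2.
Final answer: (2x - 10)/2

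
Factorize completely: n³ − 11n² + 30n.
n(n − 5)(n − 6)

Solution: n³ − 11n² + 30n = n(n² − 11n + 30) = n(n − 5)(n − 6).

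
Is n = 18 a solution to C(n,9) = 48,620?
Yes
C(18,9) = 18·17·16·15·14·13·12·11·10/9! = 17,643,225,600/362,880 = 48,620, which equals 48,620.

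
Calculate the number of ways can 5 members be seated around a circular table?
24

Reasoning: Circular arrangements: (5-1)! = 24.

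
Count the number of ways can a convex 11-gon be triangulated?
Using the Catalan number formula: C_n = C(2n, n) / (n+1)
C_9 = C(18, 9) / (9+1)
     = 48620 / 10
     = 4,862
Final answer: 4,862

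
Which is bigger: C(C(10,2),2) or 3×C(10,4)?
C(C(10,2),2)=990, 3×C(10,4)=630.
Final answer: C(C(10,2),2)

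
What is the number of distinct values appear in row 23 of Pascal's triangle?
12

Explanation: Row 23 has entries C(23,0)..C(23,23); by symmetry C(23,k)=C(23,23-k), giving 12 distinct values.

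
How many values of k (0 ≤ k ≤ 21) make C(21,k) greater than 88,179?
8

Solution: Row 21 is unimodal and symmetric about k=21/2. C(21,6)=54,264 ≤ 88,179; C(21,7)=116,280 > 88,179; by symmetry C(21,k) > 88,179 for k = 7..14. That's 14 - 7 + 1 = 8 values.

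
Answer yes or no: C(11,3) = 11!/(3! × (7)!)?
No
The correct denominator is 3!×8!, giving C(11,3) = 165; the stated RHS is 11!/(3!×7!) = 1,320 ≠ 165, so the statement does not hold.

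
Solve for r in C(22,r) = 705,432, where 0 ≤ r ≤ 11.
11
C(22,r) is increasing for 0 ≤ r ≤ 11. Stepping up (C(22,r+1) = C(22,r)·(22−r)/(r+1)): C(22,1) = 22, C(22,2) = 231, C(22,3) = 1,540, C(22,4) = 7,315, C(22,5) = 26,334, C(22,6) = 74,613, C(22,7) = 170,544, C(22,8) = 319,770, C(22,9) = 497,420, C(22,10) = 646,646, C(22,11) = 705,432 ✓. So r = 11.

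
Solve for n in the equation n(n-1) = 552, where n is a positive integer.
n² − n − 552 = 0, so n = (1 ± √(1 + 4·552))/2 = (1 ± √2,209)/2 = (1 ± 47)/2, i.e. n = 24 or n = -23. Taking the positive root, n = 24 (check: 24×23 = 552).

Answer: 24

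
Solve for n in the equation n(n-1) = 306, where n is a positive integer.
18

Explanation: n² − n − 306 = 0, so n = (1 ± √(1 + 4·306))/2 = (1 ± √1,225)/2 = (1 ± 35)/2, i.e. n = 18 or n = -17. Taking the positive root, n = 18 (check: 18×17 = 306).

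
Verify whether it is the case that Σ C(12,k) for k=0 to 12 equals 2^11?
False

Binomial theorem: Σ C(12,k) = (1+1)^12 = 2^12 = 4,096; RHS 2^11 = 2,048.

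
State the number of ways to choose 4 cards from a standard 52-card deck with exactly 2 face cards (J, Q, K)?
12 face cards and 40 non-face cards: C(12,2) × C(40,2) = 66 × 780 = 51,480.

Answer: 51,480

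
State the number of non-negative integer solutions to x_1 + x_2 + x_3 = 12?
91

C(12+3-1, 3-1) = 91.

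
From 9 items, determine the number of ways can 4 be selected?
126

C(9,4) = 9! / (4! × (9-4)!)
         = 9! / (4! × 5!)
         = 126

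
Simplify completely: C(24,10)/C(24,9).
3/2
C(n,k+1)/C(n,k) = (n−k)/(k+1). Here (24−9)/(9+1) = 15/10 = 3/2.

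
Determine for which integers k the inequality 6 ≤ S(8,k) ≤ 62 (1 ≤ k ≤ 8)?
S(8,1)=1; S(8,2)=127; S(8,3)=966; S(8,4)=1,701; S(8,5)=1,050; S(8,6)=266; S(8,7)=28; S(8,8)=1. So valid k = 7.
Final answer: 7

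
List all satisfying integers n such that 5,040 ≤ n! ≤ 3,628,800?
n! is strictly increasing; 7! = 5,040 and 10! = 3,628,800, so valid n = 7, 8, 9, 10.

Answer: 7, 8, 9, 10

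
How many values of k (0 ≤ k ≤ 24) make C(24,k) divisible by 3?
16

Reasoning: Checking C(24,k) mod 3 for k = 0..24: divisible at k = 1, 2, 4, 5, 7, 8, 10, 11, 13, 14, 16, 17, 19, 20, 22, 23. That's 16 values.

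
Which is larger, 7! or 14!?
14!

Explanation: 7!=5,040, 14!=87,178,291,200. 14! > 7!.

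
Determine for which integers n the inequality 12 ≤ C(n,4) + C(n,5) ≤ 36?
6

Solution: C(5,4)+C(5,5)=6; C(6,4)+C(6,5)=21; C(7,4)+C(7,5)=56. So valid n = 6.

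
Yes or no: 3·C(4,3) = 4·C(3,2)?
Yes
Absorption identity k·C(n,k) = n·C(n-1,k-1). LHS = 3·4 = 12; RHS = 4·3 = 12.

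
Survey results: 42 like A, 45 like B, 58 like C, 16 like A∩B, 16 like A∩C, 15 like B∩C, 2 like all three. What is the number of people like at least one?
100

Solution: |A∪B∪C| = 42+45+58-16-16-15+2 = 100.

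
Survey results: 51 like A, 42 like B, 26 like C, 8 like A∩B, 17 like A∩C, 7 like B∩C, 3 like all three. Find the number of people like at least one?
|A∪B∪C| = 51+42+26-8-17-7+3 = 90.
Final answer: 90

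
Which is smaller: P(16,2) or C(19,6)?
P(16,2)

Reasoning: P(16,2)=240, C(19,6)=27,132.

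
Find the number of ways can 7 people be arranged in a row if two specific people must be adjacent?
1,440

Solution: Treat pair as unit: (7-1)! arrangements × 2 internal orders = 1,440.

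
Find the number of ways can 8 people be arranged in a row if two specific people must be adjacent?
10,080

Solution: Treat pair as unit: (8-1)! arrangements × 2 internal orders = 10,080.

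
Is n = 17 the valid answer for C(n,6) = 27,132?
C(17,6) = 17·16·15·14·13·12/6! = 8,910,720/720 = 12,376, which does not equal 27,132.
Final answer: No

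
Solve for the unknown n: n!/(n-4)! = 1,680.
8

n!/(n-4)! = n×(n-1)×(n-2)×(n-3), a product of 4 consecutive integers ≈ (n−1.5)^4. 1,680^(1/4) + 1.5 ≈ 7.9; check n = 8: 8×7×6×5 = 1,680 ✓. So n = 8.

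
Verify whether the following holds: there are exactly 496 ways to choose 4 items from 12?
False
C(12,4) = 495 ≠ 496.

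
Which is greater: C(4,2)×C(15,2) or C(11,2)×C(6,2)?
C(4,2)×C(15,2)=630, C(11,2)×C(6,2)=825.

Answer: C(11,2)×C(6,2)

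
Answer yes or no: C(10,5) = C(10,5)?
Yes

Explanation: Symmetry C(n,k) = C(n,n-k): C(10,5) = 252 and C(10,5) = 252. Both sides agree, so the statement holds.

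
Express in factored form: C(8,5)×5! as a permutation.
P(8,5)

Solution: C(8,5)×5! = [8!/(5!(3)!)]×5! = 8!/(3)! = P(8,5) = 6,720.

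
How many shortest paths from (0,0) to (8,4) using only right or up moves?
Choose 8 rights from 12 moves: C(12,8) = 495.
Final answer: 495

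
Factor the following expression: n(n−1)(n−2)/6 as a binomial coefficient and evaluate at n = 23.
n(n−1)(n−2)/6 = n!/(3!(n−3)!) = C(n,3). At n = 23: C(23,3) = 1,771.

Answer: C(n,3); C(23,3) = 1,771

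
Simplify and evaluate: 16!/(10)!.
5,765,760
This equals 16×15×...×11 = 5,765,760.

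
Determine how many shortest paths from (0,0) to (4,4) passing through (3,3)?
40
To (3,3): C(6,3)=20. From there: C(2,1)=2. Total: 40.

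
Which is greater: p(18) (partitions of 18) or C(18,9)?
C(18,9)

Explanation: Pentagonal recurrence p(n) = p(n−1) + p(n−2) − p(n−5) − p(n−7) + …: p(18) = p(17) + p(16) − p(13) − p(11) + p(6) + p(3) = 297 + 231 − 101 − 56 + 11 + 3 = 385; C(18,9) = 48,620.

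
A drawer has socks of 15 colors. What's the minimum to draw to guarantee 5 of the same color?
61

Working:
Worst case: 4 of each = 60. One more: 61.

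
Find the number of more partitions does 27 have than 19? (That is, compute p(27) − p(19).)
2,520
Pentagonal recurrence p(n) = p(n−1) + p(n−2) − p(n−5) − p(n−7) + …: p(27) = p(26) + p(25) − p(22) − p(20) + p(15) + p(12) − p(5) − p(1) = 2,436 + 1,958 − 1,002 − 627 + 176 + 77 − 7 − 1 = 3,010.
p(19) = p(18) + p(17) − p(14) − p(12) + p(7) + p(4) = 385 + 297 − 135 − 77 + 15 + 5 = 490.
Difference = 3,010 − 490 = 2,520.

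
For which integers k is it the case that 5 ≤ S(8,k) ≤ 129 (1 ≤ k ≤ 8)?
2, 7

Explanation: S(8,1)=1; S(8,2)=127; S(8,3)=966; S(8,4)=1,701; S(8,5)=1,050; S(8,6)=266; S(8,7)=28; S(8,8)=1. So valid k = 2, 7.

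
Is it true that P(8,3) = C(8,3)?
False

Reasoning: P(8,3) = 336 but C(8,3) = 56; they differ by a factor of 3! = 6, so the statement does not hold.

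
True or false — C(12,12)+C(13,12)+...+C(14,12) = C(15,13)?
Hockey stick identity gives Σ = C(15,13) = 105; RHS C(15,13) = 105.
Final answer: True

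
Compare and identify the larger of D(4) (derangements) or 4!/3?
D(4)
D(4) = (4-1)·[D(3) + D(2)] = 3·[2 + 1] = 9; 4!/3 = 24/3 = 8.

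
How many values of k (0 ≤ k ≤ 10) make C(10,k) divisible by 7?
3

Solution: Checking C(10,k) mod 7 for k = 0..10: divisible at k = 4, 5, 6. That's 3 values.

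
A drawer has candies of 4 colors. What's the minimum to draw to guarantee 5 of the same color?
Worst case: 4 of each = 16. One more: 17.

Answer: 17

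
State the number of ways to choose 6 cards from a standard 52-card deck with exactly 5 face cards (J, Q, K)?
31,680

Reasoning: 12 face cards and 40 non-face cards: C(12,5) × C(40,1) = 792 × 40 = 31,680.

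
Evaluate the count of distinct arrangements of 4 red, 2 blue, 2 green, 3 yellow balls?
Multinomial: 11!/(4! × 2! × 2! × 3!) = 69,300.
Final answer: 69,300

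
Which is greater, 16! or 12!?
16!=20,922,789,888,000, 12!=479,001,600. 16! > 12!.
Final answer: 16!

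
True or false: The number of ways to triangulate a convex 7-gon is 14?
False

Working:
Triangulations of a convex 7-gon are counted by the Catalan number C_5: C_5 = C(10,5)/(5+1) = 252/6 = 42.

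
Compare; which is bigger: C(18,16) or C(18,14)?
C(18,14)

C(18,16)=153, C(18,14)=3,060.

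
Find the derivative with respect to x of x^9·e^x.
(9x^8 + x^9)e^x

Explanation: Product rule: d/dx[x^9]·e^x + x^9·d/dx[e^x] = 9x^{8}e^x + x^9e^x.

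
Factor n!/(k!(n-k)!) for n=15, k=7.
C(15,7) = 6,435

Explanation: This is the binomial coefficient C(15,7) = 6,435.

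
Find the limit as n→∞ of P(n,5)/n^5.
P(n,5) = n(n-1)···(n-4) ≈ n^5 for large n. Limit = 1.

Answer: 1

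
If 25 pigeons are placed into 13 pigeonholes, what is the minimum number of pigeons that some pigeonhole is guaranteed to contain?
2

Pigeonhole: ⌈25/13⌉ = 2.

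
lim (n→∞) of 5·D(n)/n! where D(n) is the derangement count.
5/e
D(n)/n! → 1/e, so 5·D(n)/n! → 5/e.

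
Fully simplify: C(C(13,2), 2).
3,003
C(13,2) = 78, then C(78, 2) = 3,003.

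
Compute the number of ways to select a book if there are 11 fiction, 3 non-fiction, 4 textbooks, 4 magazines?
22
By the addition principle: 11 + 3 + 4 + 4 = 22.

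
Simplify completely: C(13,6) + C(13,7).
By Pascal's identity: C(14,7) = 3,432.
Final answer: 3,432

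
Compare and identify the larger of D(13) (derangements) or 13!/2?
D(13) = (13-1)·[D(12) + D(11)] = 12·[176,214,841 + 14,684,570] = 2,290,792,932; 13!/2 = 6,227,020,800/2 = 3,113,510,400.
Final answer: 13!/2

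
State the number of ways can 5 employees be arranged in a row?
Arrangements of 5 distinct objects: 5! = 120.

Answer: 120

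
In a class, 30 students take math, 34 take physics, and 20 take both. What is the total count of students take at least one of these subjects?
44

|A∪B| = |A|+|B|-|A∩B| = 30+34-20 = 44.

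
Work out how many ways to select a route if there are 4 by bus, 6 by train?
10

Working:
By the addition principle: 4 + 6 = 10.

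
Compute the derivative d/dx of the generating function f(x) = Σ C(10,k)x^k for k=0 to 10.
Σ k·C(10,k)x^(k-1) for k=1 to 10

Solution: Term-by-term differentiation gives Σ k·C(10,k)x^{k-1} for k=1 to 10.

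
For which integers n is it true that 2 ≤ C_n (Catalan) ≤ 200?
2, 3, 4, 5, 6
C_1=1; C_2=2; C_3=5; C_4=14; C_5=42; C_6=132; C_7=429. So valid n = 2, 3, 4, 5, 6.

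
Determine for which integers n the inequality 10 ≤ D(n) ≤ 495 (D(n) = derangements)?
5, 6

Reasoning: Using D(n) = (n−1)[D(n−1) + D(n−2)] with D(1)=0, D(2)=1: D(4)=9; D(5)=44; D(6)=265; D(7)=1,854. So valid n = 5, 6.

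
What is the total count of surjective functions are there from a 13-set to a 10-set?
142,702,560,000

Solution: Onto functions = 10! × S(13,10)
First compute S(13,10) via recurrence:
Using the Stirling recurrence: S(n,k) = k·S(n-1,k) + S(n-1,k-1)
S(13,10) = 10·S(12,10) + S(12,9)
         = 10·1705 + 22275
         = 17050 + 22275
         = 39,325
Then: 3628800 × 39325 = 142,702,560,000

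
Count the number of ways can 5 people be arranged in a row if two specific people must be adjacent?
48
Treat pair as unit: (5-1)! arrangements × 2 internal orders = 48.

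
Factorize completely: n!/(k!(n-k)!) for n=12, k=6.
This is the binomial coefficient C(12,6) = 924.
Final answer: C(12,6) = 924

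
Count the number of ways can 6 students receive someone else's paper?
265

Explanation: Using D(n) = (n-1)[D(n-1) + D(n-2)]:
D(6) = (6-1) × [D(5) + D(4)]
      = 5 × [44 + 9]
      = 5 × 53
      = 265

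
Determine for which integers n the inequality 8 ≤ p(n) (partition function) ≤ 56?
6, 7, 8, 9, 10, 11

Working:
Tabulating p(n) via p(n) = p(n−1) + p(n−2) − p(n−5) − p(n−7) + …: p(5)=7; p(6)=11; p(7)=15; p(8)=22; p(9)=30; p(10)=42; p(11)=56; p(12)=77. So valid n = 6, 7, 8, 9, 10, 11.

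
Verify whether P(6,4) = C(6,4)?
False

Explanation: P(6,4) = 360 but C(6,4) = 15; they differ by a factor of 4! = 24, so the statement does not hold.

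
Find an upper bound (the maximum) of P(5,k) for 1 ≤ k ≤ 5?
120

Explanation: P(5,k) increases in k, so maximum at k = 5: 5! = 120.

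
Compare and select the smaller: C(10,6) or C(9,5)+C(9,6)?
Equal

Solution: By Pascal's identity: C(10,6) = C(9,5)+C(9,6) = 210. Equal.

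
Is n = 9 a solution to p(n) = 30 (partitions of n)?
Pentagonal recurrence p(n) = p(n−1) + p(n−2) − p(n−5) − p(n−7) + …: p(9) = p(8) + p(7) − p(4) − p(2) = 22 + 15 − 5 − 2 = 30, which equals 30.
Final answer: Yes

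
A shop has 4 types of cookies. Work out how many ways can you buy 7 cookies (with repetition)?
120

Explanation: Stars and bars: C(7+4-1, 7) = C(10, 7) = 120.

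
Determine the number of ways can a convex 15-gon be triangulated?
Using the Catalan number formula: C_n = C(2n, n) / (n+1)
C_13 = C(26, 13) / (13+1)
     = 10400600 / 14
     = 742,900

Answer: 742,900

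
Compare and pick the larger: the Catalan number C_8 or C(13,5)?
C_8 = C(16,8)/(8+1) = 12,870/9 = 1,430; C(13,5) = 1,287.
Final answer: C_8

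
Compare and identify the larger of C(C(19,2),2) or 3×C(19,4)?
C(C(19,2),2)

C(C(19,2),2)=14,535, 3×C(19,4)=11,628.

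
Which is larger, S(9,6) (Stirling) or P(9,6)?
P(9,6)

Explanation: S(9,6) = 6·S(8,6) + S(8,5) = 6·266 + 1,050 = 2,646; P(9,6) = 60,480.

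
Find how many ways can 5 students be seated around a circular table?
24

Solution: Circular arrangements: (5-1)! = 24.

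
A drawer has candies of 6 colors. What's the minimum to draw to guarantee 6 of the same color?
31

Reasoning: Worst case: 5 of each = 30. One more: 31.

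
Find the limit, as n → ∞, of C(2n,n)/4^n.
0
C(2n,n) ~ 4^n/√(πn), so C(2n,n)/4^n ~ 1/√(πn) → 0.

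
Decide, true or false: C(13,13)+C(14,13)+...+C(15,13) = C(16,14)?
True

Hockey stick identity gives Σ = C(16,14) = 120; RHS C(16,14) = 120.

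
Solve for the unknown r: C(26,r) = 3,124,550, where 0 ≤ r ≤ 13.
9
C(26,r) is increasing for 0 ≤ r ≤ 13. Stepping up (C(26,r+1) = C(26,r)·(26−r)/(r+1)): C(26,1) = 26, C(26,2) = 325, C(26,3) = 2,600, C(26,4) = 14,950, C(26,5) = 65,780, C(26,6) = 230,230, C(26,7) = 657,800, C(26,8) = 1,562,275, C(26,9) = 3,124,550 ✓. So r = 9.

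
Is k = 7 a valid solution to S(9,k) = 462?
S(9,7) = 7·S(8,7) + S(8,6) = 7·28 + 266 = 462, which equals 462.
Final answer: Yes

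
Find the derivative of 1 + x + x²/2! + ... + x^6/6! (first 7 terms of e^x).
1 + x + x²/2! + ... + x^5/5!

Working:
Differentiating term by term gives the first 6 terms of e^x.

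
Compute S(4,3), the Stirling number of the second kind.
6

Solution: Using the Stirling recurrence: S(n,k) = k·S(n-1,k) + S(n-1,k-1)
S(4,3) = 3·S(3,3) + S(3,2)
         = 3·1 + 3
         = 3 + 3
         = 6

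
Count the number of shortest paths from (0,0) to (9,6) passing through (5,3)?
To (5,3): C(8,5)=56. From there: C(7,4)=35. Total: 1,960.

Answer: 1,960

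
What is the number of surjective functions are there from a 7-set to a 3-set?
1,806

Solution: Onto functions = 3! × S(7,3)
First compute S(7,3) via recurrence:
Using the Stirling recurrence: S(n,k) = k·S(n-1,k) + S(n-1,k-1)
S(7,3) = 3·S(6,3) + S(6,2)
         = 3·90 + 31
         = 270 + 31
         = 301
Then: 6 × 301 = 1,806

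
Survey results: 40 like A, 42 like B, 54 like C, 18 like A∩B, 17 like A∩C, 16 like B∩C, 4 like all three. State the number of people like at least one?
|A∪B∪C| = 40+42+54-18-17-16+4 = 89.

Answer: 89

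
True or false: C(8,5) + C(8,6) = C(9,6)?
Pascal's identity C(n,k) + C(n,k+1) = C(n+1,k+1): 56 + 28 = 84 = C(9,6).

Answer: True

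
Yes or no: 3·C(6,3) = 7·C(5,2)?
No

Explanation: Absorption identity k·C(n,k) = n·C(n-1,k-1). LHS = 3·20 = 60; RHS = 7·10 = 70.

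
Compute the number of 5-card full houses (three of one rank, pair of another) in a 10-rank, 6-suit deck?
27,000

Explanation: Triple rank: 10. Triple suits: C(6,3)=20. Pair rank: 9. Pair suits: C(6,2)=15. Total: 27,000.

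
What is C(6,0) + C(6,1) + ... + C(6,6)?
Sum of binomial coefficients = 2^6 = 64.
Final answer: 64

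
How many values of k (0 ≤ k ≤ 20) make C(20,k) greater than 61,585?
7

Working:
Row 20 is unimodal and symmetric about k=20/2. C(20,6)=38,760 ≤ 61,585; C(20,7)=77,520 > 61,585; by symmetry C(20,k) > 61,585 for k = 7..13. That's 13 - 7 + 1 = 7 values.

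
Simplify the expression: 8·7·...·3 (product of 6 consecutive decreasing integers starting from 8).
20,160

Working:
This is P(8,6) = 8!/(2)! = 20,160.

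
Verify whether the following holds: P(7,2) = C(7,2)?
P(7,2) = 42 but C(7,2) = 21; they differ by a factor of 2! = 2, so the statement does not hold.
Final answer: False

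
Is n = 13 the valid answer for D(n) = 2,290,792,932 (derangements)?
Yes

Working:
D(13) = (13-1)·[D(12) + D(11)] = 12·[176,214,841 + 14,684,570] = 2,290,792,932, which equals 2,290,792,932.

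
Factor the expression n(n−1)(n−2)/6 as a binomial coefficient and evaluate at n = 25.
C(n,3); C(25,3) = 2,300
n(n−1)(n−2)/6 = n!/(3!(n−3)!) = C(n,3). At n = 25: C(25,3) = 2,300.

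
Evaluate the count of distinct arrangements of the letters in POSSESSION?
75,600
Word has 10 letters (P=1, O=2, S=4, E=1, I=1, N=1). Arrangements: 10!/Π(k!) = 75,600.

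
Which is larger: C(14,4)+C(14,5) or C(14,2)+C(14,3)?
C(14,4)+C(14,5)

Reasoning: First=3,003, Second=455.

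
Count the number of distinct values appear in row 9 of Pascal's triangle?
Row 9 has entries C(9,0)..C(9,9); by symmetry C(9,k)=C(9,9-k), giving 5 distinct values.
Final answer: 5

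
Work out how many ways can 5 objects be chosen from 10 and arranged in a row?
30,240

Working:
P(10,5) = 10!/(10-5)! = 30,240.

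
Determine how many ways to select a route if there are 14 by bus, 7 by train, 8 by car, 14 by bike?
43

By the addition principle: 14 + 7 + 8 + 14 = 43.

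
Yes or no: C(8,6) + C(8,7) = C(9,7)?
Yes

Reasoning: Pascal's identity: LHS = 28 + 8 = 36; RHS = C(9,7) = 36. Both sides agree, so the statement holds.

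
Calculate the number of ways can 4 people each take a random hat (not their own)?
9

Working:
Using D(n) = (n-1)[D(n-1) + D(n-2)]:
D(4) = (4-1) × [D(3) + D(2)]
      = 3 × [2 + 1]
      = 3 × 3
      = 9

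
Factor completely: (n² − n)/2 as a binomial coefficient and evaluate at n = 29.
C(n,2); C(29,2) = 406

Solution: (n² − n)/2 = n(n−1)/2 = C(n,2). At n = 29: C(29,2) = 406.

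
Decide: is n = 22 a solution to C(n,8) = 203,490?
No

Solution: C(22,8) = 22·21·20·19·18·17·16·15/8! = 12,893,126,400/40,320 = 319,770, which does not equal 203,490.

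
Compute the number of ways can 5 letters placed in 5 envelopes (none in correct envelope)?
Using D(n) = (n-1)[D(n-1) + D(n-2)]:
D(5) = (5-1) × [D(4) + D(3)]
      = 4 × [9 + 2]
      = 4 × 11
      = 44

Answer: 44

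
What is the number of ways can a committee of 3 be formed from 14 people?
C(14,3) = 14! / (3! × (14-3)!)
         = 14! / (3! × 11!)
         = 364

Answer: 364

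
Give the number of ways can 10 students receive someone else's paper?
Using D(n) = (n-1)[D(n-1) + D(n-2)]:
D(10) = (10-1) × [D(9) + D(8)]
      = 9 × [133496 + 14833]
      = 9 × 148329
      = 1,334,961
Final answer: 1,334,961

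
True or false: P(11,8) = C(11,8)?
False

Working:
P(11,8) = 6,652,800 but C(11,8) = 165; they differ by a factor of 8! = 40320, so the statement does not hold.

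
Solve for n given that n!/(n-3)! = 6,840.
20

n!/(n-3)! = n×(n-1)×(n-2), a product of 3 consecutive integers ≈ (n−1)^3. 6,840^(1/3) + 1 ≈ 20.0; check n = 20: 20×19×18 = 6,840 ✓. So n = 20.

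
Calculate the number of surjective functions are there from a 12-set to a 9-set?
8,083,152,000

Explanation: Onto functions = 9! × S(12,9)
First compute S(12,9) via recurrence:
Using the Stirling recurrence: S(n,k) = k·S(n-1,k) + S(n-1,k-1)
S(12,9) = 9·S(11,9) + S(11,8)
         = 9·1155 + 11880
         = 10395 + 11880
         = 22,275
Then: 362880 × 22275 = 8,083,152,000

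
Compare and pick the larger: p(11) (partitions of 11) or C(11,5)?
Pentagonal recurrence p(n) = p(n−1) + p(n−2) − p(n−5) − p(n−7) + …: p(11) = p(10) + p(9) − p(6) − p(4) = 42 + 30 − 11 − 5 = 56; C(11,5) = 462.
Final answer: C(11,5)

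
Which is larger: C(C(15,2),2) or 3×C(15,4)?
C(C(15,2),2)=5,460, 3×C(15,4)=4,095.

Answer: C(C(15,2),2)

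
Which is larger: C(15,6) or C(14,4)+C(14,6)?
C(15,6)

Reasoning: C(15,6)=5,005; C(14,4)+C(14,6)=1,001+3,003=4,004.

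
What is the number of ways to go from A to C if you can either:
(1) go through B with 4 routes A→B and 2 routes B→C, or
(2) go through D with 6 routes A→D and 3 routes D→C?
26

Route via B: 4×2=8. Route via D: 6×3=18. Total: 26.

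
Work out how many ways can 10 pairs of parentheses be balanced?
16,796

Reasoning: Using the Catalan number formula: C_n = C(2n, n) / (n+1)
C_10 = C(20, 10) / (10+1)
     = 184756 / 11
     = 16,796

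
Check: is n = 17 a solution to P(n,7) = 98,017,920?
P(17,7) = 17·16·15·14·13·12·11 = 98,017,920, which equals 98,017,920.

Answer: Yes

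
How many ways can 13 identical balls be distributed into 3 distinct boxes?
105

Explanation: C(13+3-1, 3-1) = C(15, 2) = 105.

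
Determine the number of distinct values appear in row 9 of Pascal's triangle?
5

Working:
Row 9 has entries C(9,0)..C(9,9); by symmetry C(9,k)=C(9,9-k), giving 5 distinct values.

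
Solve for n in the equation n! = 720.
6

Explanation: n! is strictly increasing. 4! = 24, 5! = 120, 6! = 720 ✓. So n = 6.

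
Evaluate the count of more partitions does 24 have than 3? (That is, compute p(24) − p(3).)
1,572
Pentagonal recurrence p(n) = p(n−1) + p(n−2) − p(n−5) − p(n−7) + …: p(24) = p(23) + p(22) − p(19) − p(17) + p(12) + p(9) − p(2) = 1,255 + 1,002 − 490 − 297 + 77 + 30 − 2 = 1,575.
p(3) = p(2) + p(1) = 2 + 1 = 3.
Difference = 1,575 − 3 = 1,572.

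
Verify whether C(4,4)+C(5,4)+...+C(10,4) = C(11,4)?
Hockey stick identity gives Σ = C(11,5) = 462; RHS C(11,4) = 330.

Answer: False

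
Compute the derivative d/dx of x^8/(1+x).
(8x^7(1+x) - x^8)/(1+x)²

Quotient rule: [8x^{7}(1+x) - x^8]/(1+x)².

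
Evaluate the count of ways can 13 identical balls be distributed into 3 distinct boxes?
105
C(13+3-1, 3-1) = C(15, 2) = 105.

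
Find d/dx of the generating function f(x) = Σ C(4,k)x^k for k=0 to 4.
Σ k·C(4,k)x^(k-1) for k=1 to 4

Term-by-term differentiation gives Σ k·C(4,k)x^{k-1} for k=1 to 4.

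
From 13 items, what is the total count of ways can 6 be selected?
C(13,6) = 13! / (6! × (13-6)!)
         = 13! / (6! × 7!)
         = 1,716

Answer: 1,716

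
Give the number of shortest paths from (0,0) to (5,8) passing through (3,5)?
560

To (3,5): C(8,3)=56. From there: C(5,2)=10. Total: 560.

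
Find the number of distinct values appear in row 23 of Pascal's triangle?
12

Working:
Row 23 has entries C(23,0)..C(23,23); by symmetry C(23,k)=C(23,23-k), giving 12 distinct values.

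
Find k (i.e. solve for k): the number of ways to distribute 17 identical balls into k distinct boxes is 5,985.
Stars and bars: the count is C(17+k−1, k−1), increasing in k. k=3: C(19,2) = 171, k=4: C(20,3) = 1,140, k=5: C(21,4) = 5,985 ✓. So k = 5.

Answer: 5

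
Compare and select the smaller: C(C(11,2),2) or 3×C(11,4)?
C(C(11,2),2)=1,485, 3×C(11,4)=990.

Answer: 3×C(11,4)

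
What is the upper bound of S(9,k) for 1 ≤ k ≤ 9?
7,770

Reasoning: Row S(9,k) for k = 1..9 (via S(n,k) = k·S(n−1,k) + S(n−1,k−1)): 1, 255, 3,025, 7,770, 6,951, 2,646, 462, 36, 1. The row is unimodal; maximum at k = 4: 7,770.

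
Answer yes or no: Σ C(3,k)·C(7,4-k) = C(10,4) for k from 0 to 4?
Vandermonde's identity gives C(10,4) = 210; RHS C(10,4) = 210.
Final answer: Yes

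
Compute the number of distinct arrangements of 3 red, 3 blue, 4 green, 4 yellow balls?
4,204,200

Working:
Multinomial: 14!/(3! × 3! × 4! × 4!) = 4,204,200.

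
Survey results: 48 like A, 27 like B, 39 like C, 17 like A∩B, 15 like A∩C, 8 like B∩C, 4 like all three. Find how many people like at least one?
|A∪B∪C| = 48+27+39-17-15-8+4 = 78.
Final answer: 78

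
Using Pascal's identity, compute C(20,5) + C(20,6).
54,264

Solution: C(20,5) + C(20,6) = C(21,6) = 54,264.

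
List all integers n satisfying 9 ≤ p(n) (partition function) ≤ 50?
6, 7, 8, 9, 10

Tabulating p(n) via p(n) = p(n−1) + p(n−2) − p(n−5) − p(n−7) + …: p(5)=7; p(6)=11; p(7)=15; p(8)=22; p(9)=30; p(10)=42; p(11)=56. So valid n = 6, 7, 8, 9, 10.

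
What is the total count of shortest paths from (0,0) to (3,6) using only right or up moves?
84

Choose 3 rights from 9 moves: C(9,3) = 84.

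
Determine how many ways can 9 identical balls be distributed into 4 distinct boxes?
220
C(9+4-1, 4-1) = C(12, 3) = 220.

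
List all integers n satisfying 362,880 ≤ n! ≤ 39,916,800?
n! is strictly increasing; 9! = 362,880 and 11! = 39,916,800, so valid n = 9, 10, 11.
Final answer: 9, 10, 11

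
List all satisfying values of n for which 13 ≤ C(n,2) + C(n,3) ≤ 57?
5, 6, 7

Reasoning: C(4,2)+C(4,3)=10; C(5,2)+C(5,3)=20; C(6,2)+C(6,3)=35; C(7,2)+C(7,3)=56; C(8,2)+C(8,3)=84. So valid n = 5, 6, 7.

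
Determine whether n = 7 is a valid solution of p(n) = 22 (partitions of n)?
No

Solution: Pentagonal recurrence p(n) = p(n−1) + p(n−2) − p(n−5) − p(n−7) + …: p(7) = p(6) + p(5) − p(2) − p(0) = 11 + 7 − 2 − 1 = 15, which does not equal 22.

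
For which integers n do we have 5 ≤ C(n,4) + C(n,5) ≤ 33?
5, 6
C(4,4)+C(4,5)=1; C(5,4)+C(5,5)=6; C(6,4)+C(6,5)=21; C(7,4)+C(7,5)=56. So valid n = 5, 6.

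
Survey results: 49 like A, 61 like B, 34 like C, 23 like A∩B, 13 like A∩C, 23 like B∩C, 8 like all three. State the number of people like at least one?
93

Solution: |A∪B∪C| = 49+61+34-23-13-23+8 = 93.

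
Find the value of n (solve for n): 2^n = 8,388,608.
23
8,388,608 = 1,024 × 1,024 × 8 = 2^10 × 2^10 × 2^3 = 2^23, so n = 23.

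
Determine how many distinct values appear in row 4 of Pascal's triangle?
3

Row 4 has entries C(4,0)..C(4,4); by symmetry C(4,k)=C(4,4-k), giving 3 distinct values.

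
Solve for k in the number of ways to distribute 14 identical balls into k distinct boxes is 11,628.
6

Solution: Stars and bars: the count is C(14+k−1, k−1), increasing in k. k=4: C(17,3) = 680, k=5: C(18,4) = 3,060, k=6: C(19,5) = 11,628 ✓. So k = 6.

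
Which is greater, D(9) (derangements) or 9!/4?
D(9) = (9-1)·[D(8) + D(7)] = 8·[14,833 + 1,854] = 133,496; 9!/4 = 362,880/4 = 90,720.
Final answer: D(9)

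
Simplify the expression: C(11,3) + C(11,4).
495

Working:
By Pascal's identity: C(12,4) = 495.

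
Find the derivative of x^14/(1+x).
Quotient rule: [14x^{13}(1+x) - x^14]/(1+x)².

Answer: (14x^13(1+x) - x^14)/(1+x)²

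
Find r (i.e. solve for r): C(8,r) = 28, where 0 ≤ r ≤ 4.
2
C(8,r) is increasing for 0 ≤ r ≤ 4. Stepping up (C(8,r+1) = C(8,r)·(8−r)/(r+1)): C(8,1) = 8, C(8,2) = 28 ✓. So r = 2.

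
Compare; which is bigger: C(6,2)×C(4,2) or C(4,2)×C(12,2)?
C(4,2)×C(12,2)

Working:
C(6,2)×C(4,2)=90, C(4,2)×C(12,2)=396.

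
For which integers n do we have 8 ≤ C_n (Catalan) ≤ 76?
4, 5

Explanation: C_3=5; C_4=14; C_5=42; C_6=132. So valid n = 4, 5.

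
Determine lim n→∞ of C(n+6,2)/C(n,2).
1

Working:
Both numerator and denominator grow as n^2/2! for large n, so the ratio → 1.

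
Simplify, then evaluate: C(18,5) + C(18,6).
27,132

Working:
By Pascal's identity: C(19,6) = 27,132.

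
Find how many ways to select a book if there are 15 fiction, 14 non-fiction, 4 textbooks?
33

By the addition principle: 15 + 14 + 4 = 33.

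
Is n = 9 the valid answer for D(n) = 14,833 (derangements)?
No

Explanation: D(9) = (9-1)·[D(8) + D(7)] = 8·[14,833 + 1,854] = 133,496, which does not equal 14,833.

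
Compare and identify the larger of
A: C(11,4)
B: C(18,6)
B

Solution: A=C(11,4)=330, B=C(18,6)=18,564.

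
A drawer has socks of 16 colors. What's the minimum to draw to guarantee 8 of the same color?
113

Solution: Worst case: 7 of each = 112. One more: 113.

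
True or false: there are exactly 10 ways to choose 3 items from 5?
True
C(5,3) = 10.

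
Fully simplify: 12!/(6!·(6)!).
924
This is C(12,6) = 924.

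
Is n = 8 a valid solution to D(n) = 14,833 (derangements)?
Yes

Working:
D(8) = (8-1)·[D(7) + D(6)] = 7·[1,854 + 265] = 14,833, which equals 14,833.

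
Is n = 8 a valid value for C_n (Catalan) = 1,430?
Yes

Solution: C_8 = C(16,8)/(8+1) = 12,870/9 = 1,430, which equals 1,430.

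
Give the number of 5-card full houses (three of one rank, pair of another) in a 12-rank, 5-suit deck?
13,200
Triple rank: 12. Triple suits: C(5,3)=10. Pair rank: 11. Pair suits: C(5,2)=10. Total: 13,200.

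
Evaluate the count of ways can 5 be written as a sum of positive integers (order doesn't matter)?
7

Pentagonal recurrence p(n) = p(n−1) + p(n−2) − p(n−5) − p(n−7) + …: p(5) = p(4) + p(3) − p(0) = 5 + 3 − 1 = 7.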